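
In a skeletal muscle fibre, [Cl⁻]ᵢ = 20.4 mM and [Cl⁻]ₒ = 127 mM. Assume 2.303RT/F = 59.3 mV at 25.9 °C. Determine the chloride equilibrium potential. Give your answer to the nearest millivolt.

-47 mV

E = (59.3/z) · log₁₀([Cl⁻]_out/[Cl⁻]_in) with z = -1.
For an anion, dividing by z = -1 reverses the sign.
= (59.3/-1) · log₁₀(127/20.4) = -59.30 · log₁₀(6.225)
= -59.30 · (0.7942) = -47.09 mV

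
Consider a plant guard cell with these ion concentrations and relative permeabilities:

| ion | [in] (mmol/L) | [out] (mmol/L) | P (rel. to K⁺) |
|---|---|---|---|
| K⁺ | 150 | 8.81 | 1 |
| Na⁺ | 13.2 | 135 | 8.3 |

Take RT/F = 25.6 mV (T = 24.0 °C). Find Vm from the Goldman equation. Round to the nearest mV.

Vm = 25.6 · ln[(Σ P·[cation]ₒ + Σ P·[anion]ᵢ) / (Σ P·[cation]ᵢ + Σ P·[anion]ₒ)]
Numerator = 1×8.81 + 8.3×135 = 1129
Denominator = 1×150 + 8.3×13.2 = 259.6
Vm = 25.6 · ln(4.3509) = 25.6 × (1.4704) = 37.64 mV

38 mV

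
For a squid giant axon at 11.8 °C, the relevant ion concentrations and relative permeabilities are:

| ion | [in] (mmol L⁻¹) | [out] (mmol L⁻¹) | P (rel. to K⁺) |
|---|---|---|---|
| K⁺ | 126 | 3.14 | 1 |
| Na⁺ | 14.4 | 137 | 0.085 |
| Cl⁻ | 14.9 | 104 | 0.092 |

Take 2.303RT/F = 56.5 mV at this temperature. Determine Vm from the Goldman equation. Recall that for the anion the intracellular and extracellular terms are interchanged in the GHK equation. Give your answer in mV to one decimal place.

Vm = 56.5 · log₁₀[(Σ P·[cation]ₒ + Σ P·[anion]ᵢ) / (Σ P·[cation]ᵢ + Σ P·[anion]ₒ)]
Numerator = 1×3.14 + 0.085×137 + 0.092×14.9 = 16.16
Denominator = 1×126 + 0.085×14.4 + 0.092×104 = 136.8
Vm = 56.5 · log₁₀(0.1181) = 56.5 × (-0.9277) = -52.42 mV

-52.4 mV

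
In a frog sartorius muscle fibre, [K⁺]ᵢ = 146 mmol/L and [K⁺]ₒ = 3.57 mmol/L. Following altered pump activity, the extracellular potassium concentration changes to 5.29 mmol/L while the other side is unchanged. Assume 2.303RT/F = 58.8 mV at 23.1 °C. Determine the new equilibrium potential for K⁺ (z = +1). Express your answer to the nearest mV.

After the shift: [K⁺]_out = 5.29, [K⁺]_in = 146 mmol/L.
E_new = (58.8/1)·log₁₀(5.29/146) = 58.80 · (-1.4409) = -84.72 mV

-85 mV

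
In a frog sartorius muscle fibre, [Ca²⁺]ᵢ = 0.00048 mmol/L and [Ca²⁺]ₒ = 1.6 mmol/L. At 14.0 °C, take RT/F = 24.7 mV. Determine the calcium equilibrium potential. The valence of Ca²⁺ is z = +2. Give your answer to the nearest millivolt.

E = (24.7/z) · ln([Ca²⁺]_out/[Ca²⁺]_in) with z = +2.
= (24.7/2) · ln(1.6/0.00048) = 12.35 · ln(3333)
= 12.35 · (8.1117) = 100.18 mV

100 mV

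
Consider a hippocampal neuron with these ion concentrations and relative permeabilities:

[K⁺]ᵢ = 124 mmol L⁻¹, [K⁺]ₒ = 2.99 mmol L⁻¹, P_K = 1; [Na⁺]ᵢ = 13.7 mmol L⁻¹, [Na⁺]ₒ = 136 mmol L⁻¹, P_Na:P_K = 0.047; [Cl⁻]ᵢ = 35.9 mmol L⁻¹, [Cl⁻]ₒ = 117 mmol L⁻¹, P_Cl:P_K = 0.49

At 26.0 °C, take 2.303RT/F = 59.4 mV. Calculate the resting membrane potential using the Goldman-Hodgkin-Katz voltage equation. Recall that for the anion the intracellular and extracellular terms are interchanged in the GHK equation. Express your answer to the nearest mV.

Vm = 59.4 · log₁₀[(Σ P·[cation]ₒ + Σ P·[anion]ᵢ) / (Σ P·[cation]ᵢ + Σ P·[anion]ₒ)]
Numerator = 1×2.99 + 0.047×136 + 0.49×35.9 = 26.97
Denominator = 1×124 + 0.047×13.7 + 0.49×117 = 182
Vm = 59.4 · log₁₀(0.14822) = 59.4 × (-0.8291) = -49.25 mV

-49 mV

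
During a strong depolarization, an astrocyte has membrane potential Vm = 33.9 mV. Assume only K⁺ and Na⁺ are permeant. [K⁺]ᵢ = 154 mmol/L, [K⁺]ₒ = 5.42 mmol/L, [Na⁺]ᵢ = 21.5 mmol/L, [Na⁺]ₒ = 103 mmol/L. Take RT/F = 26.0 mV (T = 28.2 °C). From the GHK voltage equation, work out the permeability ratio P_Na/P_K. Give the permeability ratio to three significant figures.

Let α = P_Na/P_K. GHK: Vm = 26.0·ln[(Kₒ + α·Naₒ)/(Kᵢ + α·Naᵢ)].
e^(Vm/26.0) = e^(33.9/26.0) = 3.6834
So 3.6834·(Kᵢ + α·Naᵢ) = Kₒ + α·Naₒ → α = (3.6834·154.0 − 5.42) / (103.0 − 3.6834·21.5)
α = (567.2 − 5.42) / (103.0 − 79.19) = 561.8/23.81 = 23.6

23.6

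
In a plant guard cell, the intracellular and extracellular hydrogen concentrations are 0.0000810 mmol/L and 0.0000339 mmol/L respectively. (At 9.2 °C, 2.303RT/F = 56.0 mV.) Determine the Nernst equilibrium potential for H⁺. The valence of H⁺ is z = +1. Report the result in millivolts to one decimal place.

-21.2 mV

E = (56.0/z) · log₁₀([H⁺]_out/[H⁺]_in) with z = +1.
= (56.0/1) · log₁₀(0.0000339/0.0000810) = 56.00 · log₁₀(0.4185)
= 56.00 · (-0.3783) = -21.18 mV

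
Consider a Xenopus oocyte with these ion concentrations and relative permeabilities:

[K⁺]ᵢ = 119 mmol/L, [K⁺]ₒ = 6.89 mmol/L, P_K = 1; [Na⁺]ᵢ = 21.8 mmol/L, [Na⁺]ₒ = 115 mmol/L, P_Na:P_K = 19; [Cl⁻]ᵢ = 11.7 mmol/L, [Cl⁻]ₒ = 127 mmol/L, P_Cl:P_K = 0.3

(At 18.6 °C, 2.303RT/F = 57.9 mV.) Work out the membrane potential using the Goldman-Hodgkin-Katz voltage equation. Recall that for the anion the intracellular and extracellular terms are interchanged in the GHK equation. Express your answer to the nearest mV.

Vm = 57.9 · log₁₀[(Σ P·[cation]ₒ + Σ P·[anion]ᵢ) / (Σ P·[cation]ᵢ + Σ P·[anion]ₒ)]
Numerator = 1×6.89 + 19×115 + 0.3×11.7 = 2195
Denominator = 1×119 + 19×21.8 + 0.3×127 = 571.3
Vm = 57.9 · log₁₀(3.8428) = 57.9 × (0.5846) = 33.85 mV

34 mV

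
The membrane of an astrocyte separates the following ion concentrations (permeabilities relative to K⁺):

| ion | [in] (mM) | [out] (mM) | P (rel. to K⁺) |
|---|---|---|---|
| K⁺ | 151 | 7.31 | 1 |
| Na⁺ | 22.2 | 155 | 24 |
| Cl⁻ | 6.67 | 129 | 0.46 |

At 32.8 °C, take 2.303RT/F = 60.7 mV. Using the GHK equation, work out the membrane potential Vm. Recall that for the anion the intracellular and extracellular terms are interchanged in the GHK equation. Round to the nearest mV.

Vm = 60.7 · log₁₀[(Σ P·[cation]ₒ + Σ P·[anion]ᵢ) / (Σ P·[cation]ᵢ + Σ P·[anion]ₒ)]
Numerator = 1×7.31 + 24×155 + 0.46×6.67 = 3730
Denominator = 1×151 + 24×22.2 + 0.46×129 = 743.1
Vm = 60.7 · log₁₀(5.0198) = 60.7 × (0.7007) = 42.53 mV

43 mV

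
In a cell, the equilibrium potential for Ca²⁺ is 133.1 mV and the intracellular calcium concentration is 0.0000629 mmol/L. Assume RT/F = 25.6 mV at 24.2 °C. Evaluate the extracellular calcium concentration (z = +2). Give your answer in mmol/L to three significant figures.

2.06 mmol/L

Nernst: E = (25.6/2) · ln([out]/[in]), so ln([out]/[in]) = 133.1 × 2 / 25.6 = 10.3984.
[out]/[in] = e^(10.3984) = 3.281e+04.
[out] = 3.281e+04 × 0.0000629 = 2.064 mmol/L.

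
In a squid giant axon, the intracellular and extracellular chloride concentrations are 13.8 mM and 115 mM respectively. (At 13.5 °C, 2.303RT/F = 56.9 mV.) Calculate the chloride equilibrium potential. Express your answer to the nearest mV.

-52 mV

E = (56.9/z) · log₁₀([Cl⁻]_out/[Cl⁻]_in) with z = -1.
For an anion, dividing by z = -1 reverses the sign.
= (56.9/-1) · log₁₀(115/13.8) = -56.90 · log₁₀(8.333)
= -56.90 · (0.9208) = -52.39 mV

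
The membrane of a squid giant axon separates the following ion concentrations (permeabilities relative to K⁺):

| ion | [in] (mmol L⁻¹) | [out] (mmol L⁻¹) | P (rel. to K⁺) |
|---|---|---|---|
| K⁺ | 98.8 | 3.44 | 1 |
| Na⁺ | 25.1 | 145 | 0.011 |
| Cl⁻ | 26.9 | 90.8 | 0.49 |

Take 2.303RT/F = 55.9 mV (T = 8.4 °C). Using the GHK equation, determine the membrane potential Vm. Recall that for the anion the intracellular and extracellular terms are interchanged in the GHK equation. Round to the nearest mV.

-50 mV

Vm = 55.9 · log₁₀[(Σ P·[cation]ₒ + Σ P·[anion]ᵢ) / (Σ P·[cation]ᵢ + Σ P·[anion]ₒ)]
Numerator = 1×3.44 + 0.011×145 + 0.49×26.9 = 18.22
Denominator = 1×98.8 + 0.011×25.1 + 0.49×90.8 = 143.6
Vm = 55.9 · log₁₀(0.12688) = 55.9 × (-0.8966) = -50.12 mV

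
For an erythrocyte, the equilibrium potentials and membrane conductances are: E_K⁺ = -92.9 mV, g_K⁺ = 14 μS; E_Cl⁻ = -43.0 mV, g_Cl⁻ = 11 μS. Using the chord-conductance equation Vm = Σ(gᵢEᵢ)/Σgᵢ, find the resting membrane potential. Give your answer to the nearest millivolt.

-71 mV

Σ gᵢEᵢ = 14·(-92.9) + 11·(-43.0) = -1773.60
Σ gᵢ = 14 + 11 = 25
Vm = -1773.60 / 25 = -70.94 mV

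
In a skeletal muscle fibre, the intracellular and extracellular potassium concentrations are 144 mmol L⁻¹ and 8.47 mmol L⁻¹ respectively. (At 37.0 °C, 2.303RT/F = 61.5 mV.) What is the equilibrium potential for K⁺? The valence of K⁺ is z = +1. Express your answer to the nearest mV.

E = (61.5/z) · log₁₀([K⁺]_out/[K⁺]_in) with z = +1.
= (61.5/1) · log₁₀(8.47/144) = 61.50 · log₁₀(0.05882)
= 61.50 · (-1.2305) = -75.67 mV

-76 mV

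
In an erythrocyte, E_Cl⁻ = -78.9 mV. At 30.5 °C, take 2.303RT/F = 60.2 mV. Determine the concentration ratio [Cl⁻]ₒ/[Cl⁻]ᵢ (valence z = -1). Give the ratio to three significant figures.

log₁₀([out]/[in]) = E·z/(60.2) = -78.9 × -1 / 60.2 = 1.3106
[out]/[in] = 10^(1.3106) = 20.45

20.4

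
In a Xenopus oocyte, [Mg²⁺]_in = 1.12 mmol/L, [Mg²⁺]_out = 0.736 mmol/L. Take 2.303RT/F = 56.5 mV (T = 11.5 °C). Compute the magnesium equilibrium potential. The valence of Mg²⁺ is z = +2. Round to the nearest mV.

E = (56.5/z) · log₁₀([Mg²⁺]_out/[Mg²⁺]_in) with z = +2.
= (56.5/2) · log₁₀(0.736/1.12) = 28.25 · log₁₀(0.6571)
= 28.25 · (-0.1823) = -5.15 mV

-5 mV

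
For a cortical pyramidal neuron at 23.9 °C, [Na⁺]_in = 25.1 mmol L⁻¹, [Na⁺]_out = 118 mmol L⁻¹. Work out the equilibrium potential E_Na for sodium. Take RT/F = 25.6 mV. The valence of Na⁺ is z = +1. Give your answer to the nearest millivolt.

40 mV

E = (25.6/z) · ln([Na⁺]_out/[Na⁺]_in) with z = +1.
= (25.6/1) · ln(118/25.1) = 25.60 · ln(4.701)
= 25.60 · (1.5478) = 39.62 mV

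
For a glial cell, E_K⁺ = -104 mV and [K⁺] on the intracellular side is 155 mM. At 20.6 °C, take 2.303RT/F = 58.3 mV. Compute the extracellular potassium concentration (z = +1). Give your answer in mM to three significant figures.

2.55 mM

Nernst: E = (58.3/1) · log₁₀([out]/[in]), so log₁₀([out]/[in]) = -104.0 × 1 / 58.3 = -1.7839.
[out]/[in] = 10^(-1.7839) = 0.01645.
[out] = 0.01645 × 155 = 2.55 mM.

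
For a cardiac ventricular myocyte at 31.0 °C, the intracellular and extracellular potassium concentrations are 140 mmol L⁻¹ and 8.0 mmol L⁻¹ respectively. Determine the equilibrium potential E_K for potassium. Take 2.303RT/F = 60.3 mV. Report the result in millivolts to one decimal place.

-75.0 mV

E = (60.3/z) · log₁₀([K⁺]_out/[K⁺]_in) with z = +1.
= (60.3/1) · log₁₀(8.0/140) = 60.30 · log₁₀(0.05714)
= 60.30 · (-1.2430) = -74.96 mV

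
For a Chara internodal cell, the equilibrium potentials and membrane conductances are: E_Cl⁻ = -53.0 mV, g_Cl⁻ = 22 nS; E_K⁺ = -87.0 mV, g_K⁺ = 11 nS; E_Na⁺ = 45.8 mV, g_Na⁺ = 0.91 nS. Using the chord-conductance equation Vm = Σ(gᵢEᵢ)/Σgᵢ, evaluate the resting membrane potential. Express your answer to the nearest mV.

-61 mV

Σ gᵢEᵢ = 22·(-53.0) + 11·(-87.0) + 0.91·(45.8) = -2081.32
Σ gᵢ = 22 + 11 + 0.91 = 33.91
Vm = -2081.32 / 33.91 = -61.38 mV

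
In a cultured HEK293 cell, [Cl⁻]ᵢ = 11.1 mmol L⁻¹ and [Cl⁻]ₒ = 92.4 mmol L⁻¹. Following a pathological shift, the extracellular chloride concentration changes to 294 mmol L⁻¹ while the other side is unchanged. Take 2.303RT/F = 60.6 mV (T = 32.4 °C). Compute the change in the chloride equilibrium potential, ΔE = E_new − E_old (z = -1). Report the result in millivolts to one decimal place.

-30.5 mV

E_old = (60.6/-1)·log₁₀(92.4/11.1) = -55.77 mV
E_new = (60.6/-1)·log₁₀(294/11.1) = -86.24 mV
ΔE = -86.24 − (-55.77) = -30.46 mV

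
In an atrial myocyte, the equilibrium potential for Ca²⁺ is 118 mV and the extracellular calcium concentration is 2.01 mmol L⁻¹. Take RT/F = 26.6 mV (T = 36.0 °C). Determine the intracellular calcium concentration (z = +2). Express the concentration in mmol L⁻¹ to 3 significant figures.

0.000282 mmol L⁻¹

Nernst: E = (26.6/2) · ln([out]/[in]), so ln([out]/[in]) = 118.0 × 2 / 26.6 = 8.8722.
[out]/[in] = e^(8.8722) = 7131.
[in] = 2.01 / 7131 = 0.0002819 mmol L⁻¹.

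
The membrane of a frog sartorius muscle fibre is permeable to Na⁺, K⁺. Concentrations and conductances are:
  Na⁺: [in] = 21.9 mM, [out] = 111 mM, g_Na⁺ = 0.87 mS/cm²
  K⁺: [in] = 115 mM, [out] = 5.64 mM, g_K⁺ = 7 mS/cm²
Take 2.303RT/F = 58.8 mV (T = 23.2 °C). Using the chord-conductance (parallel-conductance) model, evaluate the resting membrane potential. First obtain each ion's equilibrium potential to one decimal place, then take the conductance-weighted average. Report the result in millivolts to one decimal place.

-63.9 mV

E_Na⁺ = (58.8/1)·log₁₀(111/21.9) = 41.4 mV
E_K⁺ = (58.8/1)·log₁₀(5.64/115) = -77.0 mV
Vm = (Σ gᵢEᵢ)/(Σ gᵢ) = (0.87·41.4 + 7·-77.0) / (0.87 + 7)
= -502.98 / 7.87 = -63.91 mV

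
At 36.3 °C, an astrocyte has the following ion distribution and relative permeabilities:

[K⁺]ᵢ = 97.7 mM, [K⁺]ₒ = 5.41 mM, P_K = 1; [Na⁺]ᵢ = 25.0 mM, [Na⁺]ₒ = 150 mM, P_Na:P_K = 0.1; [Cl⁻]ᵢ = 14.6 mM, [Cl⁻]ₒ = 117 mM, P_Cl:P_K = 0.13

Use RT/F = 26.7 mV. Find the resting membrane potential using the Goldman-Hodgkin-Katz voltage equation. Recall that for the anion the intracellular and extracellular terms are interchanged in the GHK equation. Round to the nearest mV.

Vm = 26.7 · ln[(Σ P·[cation]ₒ + Σ P·[anion]ᵢ) / (Σ P·[cation]ᵢ + Σ P·[anion]ₒ)]
Numerator = 1×5.41 + 0.1×150 + 0.13×14.6 = 22.31
Denominator = 1×97.7 + 0.1×25.0 + 0.13×117 = 115.4
Vm = 26.7 · ln(0.19329) = 26.7 × (-1.6435) = -43.88 mV

-44 mV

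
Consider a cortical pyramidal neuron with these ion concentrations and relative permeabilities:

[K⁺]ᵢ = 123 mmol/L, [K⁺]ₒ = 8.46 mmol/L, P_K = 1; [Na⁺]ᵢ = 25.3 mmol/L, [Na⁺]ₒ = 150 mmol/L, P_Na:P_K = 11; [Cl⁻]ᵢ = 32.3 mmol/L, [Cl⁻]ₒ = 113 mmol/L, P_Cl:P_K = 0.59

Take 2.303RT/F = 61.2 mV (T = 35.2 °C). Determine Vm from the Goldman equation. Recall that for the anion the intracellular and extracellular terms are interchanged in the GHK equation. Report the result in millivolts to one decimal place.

33.9 mV

Vm = 61.2 · log₁₀[(Σ P·[cation]ₒ + Σ P·[anion]ᵢ) / (Σ P·[cation]ᵢ + Σ P·[anion]ₒ)]
Numerator = 1×8.46 + 11×150 + 0.59×32.3 = 1678
Denominator = 1×123 + 11×25.3 + 0.59×113 = 468
Vm = 61.2 · log₁₀(3.5847) = 61.2 × (0.5544) = 33.93 mV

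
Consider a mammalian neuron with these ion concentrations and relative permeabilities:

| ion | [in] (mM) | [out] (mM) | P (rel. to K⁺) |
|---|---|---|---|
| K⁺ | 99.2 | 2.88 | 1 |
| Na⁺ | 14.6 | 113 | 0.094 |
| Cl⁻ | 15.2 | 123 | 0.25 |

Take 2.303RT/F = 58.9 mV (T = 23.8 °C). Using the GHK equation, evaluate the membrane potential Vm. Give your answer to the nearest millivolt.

-52 mV

Vm = 58.9 · log₁₀[(Σ P·[cation]ₒ + Σ P·[anion]ᵢ) / (Σ P·[cation]ᵢ + Σ P·[anion]ₒ)]
Numerator = 1×2.88 + 0.094×113 + 0.25×15.2 = 17.3
Denominator = 1×99.2 + 0.094×14.6 + 0.25×123 = 131.3
Vm = 58.9 · log₁₀(0.13175) = 58.9 × (-0.8802) = -51.85 mV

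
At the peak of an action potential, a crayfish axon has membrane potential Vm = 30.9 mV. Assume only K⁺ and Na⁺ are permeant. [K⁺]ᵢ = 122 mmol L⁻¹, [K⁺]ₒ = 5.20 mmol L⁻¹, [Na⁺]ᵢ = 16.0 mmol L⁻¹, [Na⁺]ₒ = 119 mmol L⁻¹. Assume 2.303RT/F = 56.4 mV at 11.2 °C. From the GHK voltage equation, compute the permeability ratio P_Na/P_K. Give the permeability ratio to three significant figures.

Let α = P_Na/P_K. GHK: Vm = 56.4·log₁₀[(Kₒ + α·Naₒ)/(Kᵢ + α·Naᵢ)].
10^(Vm/56.4) = 10^(30.9/56.4) = 3.5308
So 3.5308·(Kᵢ + α·Naᵢ) = Kₒ + α·Naₒ → α = (3.5308·122.0 − 5.2) / (119.0 − 3.5308·16.0)
α = (430.8 − 5.2) / (119.0 − 56.49) = 425.6/62.51 = 6.808

6.81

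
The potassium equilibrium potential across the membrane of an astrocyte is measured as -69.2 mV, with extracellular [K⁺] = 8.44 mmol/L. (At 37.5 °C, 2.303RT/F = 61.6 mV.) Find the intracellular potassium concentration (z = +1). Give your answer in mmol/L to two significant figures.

Nernst: E = (61.6/1) · log₁₀([out]/[in]), so log₁₀([out]/[in]) = -69.2 × 1 / 61.6 = -1.1234.
[out]/[in] = 10^(-1.1234) = 0.07527.
[in] = 8.44 / 0.07527 = 112.1 mmol/L.

110 mmol/L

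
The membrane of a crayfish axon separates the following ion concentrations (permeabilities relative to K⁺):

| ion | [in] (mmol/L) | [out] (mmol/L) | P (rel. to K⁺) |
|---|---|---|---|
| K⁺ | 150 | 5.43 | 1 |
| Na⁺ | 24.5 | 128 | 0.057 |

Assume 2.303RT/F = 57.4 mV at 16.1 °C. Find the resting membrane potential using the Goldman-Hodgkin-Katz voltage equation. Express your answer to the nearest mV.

Vm = 57.4 · log₁₀[(Σ P·[cation]ₒ + Σ P·[anion]ᵢ) / (Σ P·[cation]ᵢ + Σ P·[anion]ₒ)]
Numerator = 1×5.43 + 0.057×128 = 12.73
Denominator = 1×150 + 0.057×24.5 = 151.4
Vm = 57.4 · log₁₀(0.084057) = 57.4 × (-1.0754) = -61.73 mV

-62 mV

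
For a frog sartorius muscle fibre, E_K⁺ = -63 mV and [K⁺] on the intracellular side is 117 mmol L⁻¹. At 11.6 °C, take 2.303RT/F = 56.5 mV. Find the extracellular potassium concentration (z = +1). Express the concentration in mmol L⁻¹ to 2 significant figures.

Nernst: E = (56.5/1) · log₁₀([out]/[in]), so log₁₀([out]/[in]) = -63.0 × 1 / 56.5 = -1.1150.
[out]/[in] = 10^(-1.1150) = 0.07673.
[out] = 0.07673 × 117 = 8.977 mmol L⁻¹.

9.0 mmol L⁻¹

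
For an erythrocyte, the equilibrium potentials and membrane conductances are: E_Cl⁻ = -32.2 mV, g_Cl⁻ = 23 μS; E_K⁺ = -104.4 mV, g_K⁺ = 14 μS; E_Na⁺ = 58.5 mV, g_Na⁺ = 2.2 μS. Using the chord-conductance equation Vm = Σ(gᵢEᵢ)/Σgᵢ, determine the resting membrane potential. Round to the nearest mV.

-53 mV

Σ gᵢEᵢ = 23·(-32.2) + 14·(-104.4) + 2.2·(58.5) = -2073.50
Σ gᵢ = 23 + 14 + 2.2 = 39.2
Vm = -2073.50 / 39.2 = -52.90 mV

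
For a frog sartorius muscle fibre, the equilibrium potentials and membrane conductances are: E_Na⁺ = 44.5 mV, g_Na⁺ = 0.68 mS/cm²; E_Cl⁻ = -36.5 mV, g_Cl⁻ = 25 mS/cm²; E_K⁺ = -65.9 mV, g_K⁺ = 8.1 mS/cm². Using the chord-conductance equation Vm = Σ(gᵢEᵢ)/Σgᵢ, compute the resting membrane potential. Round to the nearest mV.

Σ gᵢEᵢ = 0.68·(44.5) + 25·(-36.5) + 8.1·(-65.9) = -1416.03
Σ gᵢ = 0.68 + 25 + 8.1 = 33.78
Vm = -1416.03 / 33.78 = -41.92 mV

-42 mV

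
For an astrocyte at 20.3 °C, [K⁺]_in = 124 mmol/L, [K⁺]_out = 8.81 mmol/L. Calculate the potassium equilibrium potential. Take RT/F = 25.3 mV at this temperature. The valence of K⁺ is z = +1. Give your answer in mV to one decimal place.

E = (25.3/z) · ln([K⁺]_out/[K⁺]_in) with z = +1.
= (25.3/1) · ln(8.81/124) = 25.30 · ln(0.07105)
= 25.30 · (-2.6444) = -66.90 mV

-66.9 mV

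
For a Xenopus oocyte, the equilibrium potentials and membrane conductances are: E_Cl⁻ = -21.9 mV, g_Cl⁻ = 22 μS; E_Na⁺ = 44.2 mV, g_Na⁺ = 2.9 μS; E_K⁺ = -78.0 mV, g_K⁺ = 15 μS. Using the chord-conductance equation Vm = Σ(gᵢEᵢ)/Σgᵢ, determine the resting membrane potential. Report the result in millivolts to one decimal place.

-38.2 mV

Σ gᵢEᵢ = 22·(-21.9) + 2.9·(44.2) + 15·(-78.0) = -1523.62
Σ gᵢ = 22 + 2.9 + 15 = 39.9
Vm = -1523.62 / 39.9 = -38.19 mV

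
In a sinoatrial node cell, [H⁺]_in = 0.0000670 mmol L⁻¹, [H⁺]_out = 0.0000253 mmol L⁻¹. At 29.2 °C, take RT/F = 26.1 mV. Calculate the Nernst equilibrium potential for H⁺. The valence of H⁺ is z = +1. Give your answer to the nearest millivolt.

-25 mV

E = (26.1/z) · ln([H⁺]_out/[H⁺]_in) with z = +1.
= (26.1/1) · ln(0.0000253/0.0000670) = 26.10 · ln(0.3776)
= 26.10 · (-0.9739) = -25.42 mV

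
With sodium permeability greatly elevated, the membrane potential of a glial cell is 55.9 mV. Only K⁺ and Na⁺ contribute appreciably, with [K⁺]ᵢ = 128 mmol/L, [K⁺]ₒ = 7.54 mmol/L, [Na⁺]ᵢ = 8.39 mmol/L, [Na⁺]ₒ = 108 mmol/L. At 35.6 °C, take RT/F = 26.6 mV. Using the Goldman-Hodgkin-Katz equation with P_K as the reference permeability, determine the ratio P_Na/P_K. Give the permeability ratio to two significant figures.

Let α = P_Na/P_K. GHK: Vm = 26.6·ln[(Kₒ + α·Naₒ)/(Kᵢ + α·Naᵢ)].
e^(Vm/26.6) = e^(55.9/26.6) = 8.1785
So 8.1785·(Kᵢ + α·Naᵢ) = Kₒ + α·Naₒ → α = (8.1785·128.0 − 7.54) / (108.0 − 8.1785·8.39)
α = (1047 − 7.54) / (108.0 − 68.62) = 1039/39.38 = 26.39

26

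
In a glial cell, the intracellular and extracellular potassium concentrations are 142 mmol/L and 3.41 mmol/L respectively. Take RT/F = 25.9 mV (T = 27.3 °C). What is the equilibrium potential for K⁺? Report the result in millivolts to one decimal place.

E = (25.9/z) · ln([K⁺]_out/[K⁺]_in) with z = +1.
= (25.9/1) · ln(3.41/142) = 25.90 · ln(0.02401)
= 25.90 · (-3.7291) = -96.58 mV

-96.6 mV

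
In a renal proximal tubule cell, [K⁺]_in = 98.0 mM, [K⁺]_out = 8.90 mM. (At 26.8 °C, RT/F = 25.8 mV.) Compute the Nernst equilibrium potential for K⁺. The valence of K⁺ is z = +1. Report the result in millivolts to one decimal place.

E = (25.8/z) · ln([K⁺]_out/[K⁺]_in) with z = +1.
= (25.8/1) · ln(8.90/98.0) = 25.80 · ln(0.09082)
= 25.80 · (-2.3989) = -61.89 mV

-61.9 mV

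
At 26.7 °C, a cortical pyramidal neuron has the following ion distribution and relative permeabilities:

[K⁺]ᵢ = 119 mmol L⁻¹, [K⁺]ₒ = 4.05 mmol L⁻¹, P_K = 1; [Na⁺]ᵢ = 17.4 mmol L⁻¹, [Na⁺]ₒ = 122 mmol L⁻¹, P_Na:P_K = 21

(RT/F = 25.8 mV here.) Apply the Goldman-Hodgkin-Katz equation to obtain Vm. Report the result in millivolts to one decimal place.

Vm = 25.8 · ln[(Σ P·[cation]ₒ + Σ P·[anion]ᵢ) / (Σ P·[cation]ᵢ + Σ P·[anion]ₒ)]
Numerator = 1×4.05 + 21×122 = 2566
Denominator = 1×119 + 21×17.4 = 484.4
Vm = 25.8 · ln(5.2974) = 25.8 × (1.6672) = 43.01 mV

43.0 mV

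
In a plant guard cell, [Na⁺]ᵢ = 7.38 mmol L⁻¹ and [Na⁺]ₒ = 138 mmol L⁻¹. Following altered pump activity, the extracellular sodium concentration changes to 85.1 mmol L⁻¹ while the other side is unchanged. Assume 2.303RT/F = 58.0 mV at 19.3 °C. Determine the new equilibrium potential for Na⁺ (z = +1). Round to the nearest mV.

After the shift: [Na⁺]_out = 85.1, [Na⁺]_in = 7.38 mmol L⁻¹.
E_new = (58.0/1)·log₁₀(85.1/7.38) = 58.00 · (1.0619) = 61.59 mV

62 mV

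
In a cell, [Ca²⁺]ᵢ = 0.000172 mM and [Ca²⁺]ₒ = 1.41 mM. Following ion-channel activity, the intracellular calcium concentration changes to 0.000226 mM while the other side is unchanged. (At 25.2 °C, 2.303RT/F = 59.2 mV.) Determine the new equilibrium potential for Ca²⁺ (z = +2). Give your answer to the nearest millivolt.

After the shift: [Ca²⁺]_out = 1.41, [Ca²⁺]_in = 0.000226 mM.
E_new = (59.2/2)·log₁₀(1.41/0.000226) = 29.60 · (3.7951) = 112.34 mV

112 mV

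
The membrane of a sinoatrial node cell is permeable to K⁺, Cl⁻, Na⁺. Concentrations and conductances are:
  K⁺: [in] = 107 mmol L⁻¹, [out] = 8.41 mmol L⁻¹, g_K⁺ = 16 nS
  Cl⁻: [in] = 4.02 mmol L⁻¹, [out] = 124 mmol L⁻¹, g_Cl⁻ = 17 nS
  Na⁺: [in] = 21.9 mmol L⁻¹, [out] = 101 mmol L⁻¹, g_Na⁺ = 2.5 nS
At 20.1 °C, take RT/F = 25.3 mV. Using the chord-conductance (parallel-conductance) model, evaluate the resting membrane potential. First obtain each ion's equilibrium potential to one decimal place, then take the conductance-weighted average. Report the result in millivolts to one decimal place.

E_K⁺ = (25.3/1)·ln(8.41/107) = -64.3 mV
E_Cl⁻ = (25.3/-1)·ln(124/4.02) = -86.8 mV
E_Na⁺ = (25.3/1)·ln(101/21.9) = 38.7 mV
Vm = (Σ gᵢEᵢ)/(Σ gᵢ) = (16·-64.3 + 17·-86.8 + 2.5·38.7) / (16 + 17 + 2.5)
= -2407.65 / 35.5 = -67.82 mV

-67.8 mV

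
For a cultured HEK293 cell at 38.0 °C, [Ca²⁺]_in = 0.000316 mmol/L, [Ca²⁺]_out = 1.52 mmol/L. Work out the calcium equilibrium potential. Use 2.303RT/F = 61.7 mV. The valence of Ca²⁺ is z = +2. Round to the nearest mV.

E = (61.7/z) · log₁₀([Ca²⁺]_out/[Ca²⁺]_in) with z = +2.
= (61.7/2) · log₁₀(1.52/0.000316) = 30.85 · log₁₀(4810)
= 30.85 · (3.6822) = 113.59 mV

114 mV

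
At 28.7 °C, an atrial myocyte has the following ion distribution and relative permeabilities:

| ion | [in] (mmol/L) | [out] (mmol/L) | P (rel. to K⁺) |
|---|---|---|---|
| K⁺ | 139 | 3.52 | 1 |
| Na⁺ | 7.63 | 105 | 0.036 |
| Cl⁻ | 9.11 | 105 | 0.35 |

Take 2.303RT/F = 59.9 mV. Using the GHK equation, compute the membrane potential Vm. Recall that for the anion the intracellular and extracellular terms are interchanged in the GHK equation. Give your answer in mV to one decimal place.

Vm = 59.9 · log₁₀[(Σ P·[cation]ₒ + Σ P·[anion]ᵢ) / (Σ P·[cation]ᵢ + Σ P·[anion]ₒ)]
Numerator = 1×3.52 + 0.036×105 + 0.35×9.11 = 10.49
Denominator = 1×139 + 0.036×7.63 + 0.35×105 = 176
Vm = 59.9 · log₁₀(0.059585) = 59.9 × (-1.2249) = -73.37 mV

-73.4 mV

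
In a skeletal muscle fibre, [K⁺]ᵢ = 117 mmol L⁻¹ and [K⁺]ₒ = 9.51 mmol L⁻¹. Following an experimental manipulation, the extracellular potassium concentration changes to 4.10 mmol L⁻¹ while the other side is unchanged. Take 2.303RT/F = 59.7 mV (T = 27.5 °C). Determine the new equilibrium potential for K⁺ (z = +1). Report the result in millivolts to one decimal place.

-86.9 mV

After the shift: [K⁺]_out = 4.10, [K⁺]_in = 117 mmol L⁻¹.
E_new = (59.7/1)·log₁₀(4.10/117) = 59.70 · (-1.4554) = -86.89 mV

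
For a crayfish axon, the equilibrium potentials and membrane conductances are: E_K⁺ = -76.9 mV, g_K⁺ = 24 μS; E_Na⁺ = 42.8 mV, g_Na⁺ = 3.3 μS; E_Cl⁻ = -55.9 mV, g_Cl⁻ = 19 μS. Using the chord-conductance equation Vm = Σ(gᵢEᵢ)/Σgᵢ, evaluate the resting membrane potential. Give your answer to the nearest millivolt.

-60 mV

Σ gᵢEᵢ = 24·(-76.9) + 3.3·(42.8) + 19·(-55.9) = -2766.46
Σ gᵢ = 24 + 3.3 + 19 = 46.3
Vm = -2766.46 / 46.3 = -59.75 mV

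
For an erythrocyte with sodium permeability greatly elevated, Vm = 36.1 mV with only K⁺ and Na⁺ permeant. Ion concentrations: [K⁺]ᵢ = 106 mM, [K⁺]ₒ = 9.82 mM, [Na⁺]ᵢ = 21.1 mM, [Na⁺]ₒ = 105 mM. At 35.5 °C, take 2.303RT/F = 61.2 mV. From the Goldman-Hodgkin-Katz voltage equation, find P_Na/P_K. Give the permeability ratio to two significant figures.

18

Let α = P_Na/P_K. GHK: Vm = 61.2·log₁₀[(Kₒ + α·Naₒ)/(Kᵢ + α·Naᵢ)].
10^(Vm/61.2) = 10^(36.1/61.2) = 3.8893
So 3.8893·(Kᵢ + α·Naᵢ) = Kₒ + α·Naₒ → α = (3.8893·106.0 − 9.82) / (105.0 − 3.8893·21.1)
α = (412.3 − 9.82) / (105.0 − 82.06) = 402.4/22.94 = 17.55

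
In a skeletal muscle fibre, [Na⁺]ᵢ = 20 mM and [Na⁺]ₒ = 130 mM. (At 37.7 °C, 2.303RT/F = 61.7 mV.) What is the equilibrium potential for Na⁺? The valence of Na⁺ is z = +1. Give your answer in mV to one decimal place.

E = (61.7/z) · log₁₀([Na⁺]_out/[Na⁺]_in) with z = +1.
= (61.7/1) · log₁₀(130/20) = 61.70 · log₁₀(6.5)
= 61.70 · (0.8129) = 50.16 mV

50.2 mV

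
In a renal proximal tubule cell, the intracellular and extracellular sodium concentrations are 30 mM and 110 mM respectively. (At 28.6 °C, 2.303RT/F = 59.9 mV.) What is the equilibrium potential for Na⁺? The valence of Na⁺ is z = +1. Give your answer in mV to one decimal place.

33.8 mV

E = (59.9/z) · log₁₀([Na⁺]_out/[Na⁺]_in) with z = +1.
= (59.9/1) · log₁₀(110/30) = 59.90 · log₁₀(3.667)
= 59.90 · (0.5643) = 33.80 mV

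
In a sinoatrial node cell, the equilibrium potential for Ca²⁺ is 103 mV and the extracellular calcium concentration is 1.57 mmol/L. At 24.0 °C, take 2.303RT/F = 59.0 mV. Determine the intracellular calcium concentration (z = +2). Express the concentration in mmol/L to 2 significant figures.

Nernst: E = (59.0/2) · log₁₀([out]/[in]), so log₁₀([out]/[in]) = 103.0 × 2 / 59.0 = 3.4915.
[out]/[in] = 10^(3.4915) = 3101.
[in] = 1.57 / 3101 = 0.0005063 mmol/L.

0.00051 mmol/L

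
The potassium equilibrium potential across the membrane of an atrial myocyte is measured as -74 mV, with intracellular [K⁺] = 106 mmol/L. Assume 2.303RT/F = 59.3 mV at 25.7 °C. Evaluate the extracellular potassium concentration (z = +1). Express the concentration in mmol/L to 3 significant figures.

5.99 mmol/L

Nernst: E = (59.3/1) · log₁₀([out]/[in]), so log₁₀([out]/[in]) = -74.0 × 1 / 59.3 = -1.2479.
[out]/[in] = 10^(-1.2479) = 0.05651.
[out] = 0.05651 × 106 = 5.99 mmol/L.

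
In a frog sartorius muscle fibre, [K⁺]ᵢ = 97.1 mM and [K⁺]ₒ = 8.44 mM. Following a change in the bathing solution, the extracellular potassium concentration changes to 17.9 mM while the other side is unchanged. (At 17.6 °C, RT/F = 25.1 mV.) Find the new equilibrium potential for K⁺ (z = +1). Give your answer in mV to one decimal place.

After the shift: [K⁺]_out = 17.9, [K⁺]_in = 97.1 mM.
E_new = (25.1/1)·ln(17.9/97.1) = 25.10 · (-1.6909) = -42.44 mV

-42.4 mV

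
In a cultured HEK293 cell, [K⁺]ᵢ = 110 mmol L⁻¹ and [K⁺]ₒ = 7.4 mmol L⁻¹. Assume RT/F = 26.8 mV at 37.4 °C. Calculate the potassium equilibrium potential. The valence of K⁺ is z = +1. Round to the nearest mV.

E = (26.8/z) · ln([K⁺]_out/[K⁺]_in) with z = +1.
= (26.8/1) · ln(7.4/110) = 26.80 · ln(0.06727)
= 26.80 · (-2.6990) = -72.33 mV

-72 mV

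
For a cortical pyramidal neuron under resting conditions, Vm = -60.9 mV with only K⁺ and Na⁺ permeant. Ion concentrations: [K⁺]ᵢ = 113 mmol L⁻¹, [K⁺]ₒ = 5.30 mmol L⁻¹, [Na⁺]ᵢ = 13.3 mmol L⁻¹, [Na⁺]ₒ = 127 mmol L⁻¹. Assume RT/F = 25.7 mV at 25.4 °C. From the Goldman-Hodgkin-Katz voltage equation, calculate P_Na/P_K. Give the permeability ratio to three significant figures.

Let α = P_Na/P_K. GHK: Vm = 25.7·ln[(Kₒ + α·Naₒ)/(Kᵢ + α·Naᵢ)].
e^(Vm/25.7) = e^(-60.9/25.7) = 0.093513
So 0.093513·(Kᵢ + α·Naᵢ) = Kₒ + α·Naₒ → α = (0.093513·113.0 − 5.3) / (127.0 − 0.093513·13.3)
α = (10.57 − 5.3) / (127.0 − 1.244) = 5.267/125.8 = 0.04188

0.0419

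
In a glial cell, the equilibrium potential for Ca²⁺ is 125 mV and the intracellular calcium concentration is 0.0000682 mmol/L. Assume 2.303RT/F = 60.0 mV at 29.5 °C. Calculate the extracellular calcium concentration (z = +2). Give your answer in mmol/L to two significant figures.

Nernst: E = (60.0/2) · log₁₀([out]/[in]), so log₁₀([out]/[in]) = 125.0 × 2 / 60.0 = 4.1667.
[out]/[in] = 10^(4.1667) = 1.468e+04.
[out] = 1.468e+04 × 0.0000682 = 1.001 mmol/L.

1.0 mmol/L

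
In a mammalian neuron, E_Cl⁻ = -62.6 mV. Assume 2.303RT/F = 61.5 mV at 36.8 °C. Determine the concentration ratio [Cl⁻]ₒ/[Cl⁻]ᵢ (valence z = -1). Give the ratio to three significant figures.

10.4

log₁₀([out]/[in]) = E·z/(61.5) = -62.6 × -1 / 61.5 = 1.0179
[out]/[in] = 10^(1.0179) = 10.42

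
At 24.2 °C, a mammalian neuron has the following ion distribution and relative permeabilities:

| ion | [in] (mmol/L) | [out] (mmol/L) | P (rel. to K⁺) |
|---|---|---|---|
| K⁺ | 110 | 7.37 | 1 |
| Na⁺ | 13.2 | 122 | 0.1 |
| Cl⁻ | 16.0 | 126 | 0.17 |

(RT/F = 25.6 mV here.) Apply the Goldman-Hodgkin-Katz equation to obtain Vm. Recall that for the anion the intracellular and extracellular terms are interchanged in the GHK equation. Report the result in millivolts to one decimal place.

Vm = 25.6 · ln[(Σ P·[cation]ₒ + Σ P·[anion]ᵢ) / (Σ P·[cation]ᵢ + Σ P·[anion]ₒ)]
Numerator = 1×7.37 + 0.1×122 + 0.17×16.0 = 22.29
Denominator = 1×110 + 0.1×13.2 + 0.17×126 = 132.7
Vm = 25.6 · ln(0.16792) = 25.6 × (-1.7843) = -45.68 mV

-45.7 mV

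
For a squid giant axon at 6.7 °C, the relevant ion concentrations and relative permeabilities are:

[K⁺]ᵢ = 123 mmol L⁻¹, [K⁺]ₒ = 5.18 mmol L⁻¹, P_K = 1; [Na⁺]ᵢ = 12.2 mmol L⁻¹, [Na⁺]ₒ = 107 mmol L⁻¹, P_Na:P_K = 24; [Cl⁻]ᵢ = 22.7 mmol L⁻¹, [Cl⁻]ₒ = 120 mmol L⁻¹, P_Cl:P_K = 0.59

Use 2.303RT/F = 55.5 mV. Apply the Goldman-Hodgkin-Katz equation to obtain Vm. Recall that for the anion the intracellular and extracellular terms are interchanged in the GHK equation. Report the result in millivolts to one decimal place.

40.3 mV

Vm = 55.5 · log₁₀[(Σ P·[cation]ₒ + Σ P·[anion]ᵢ) / (Σ P·[cation]ᵢ + Σ P·[anion]ₒ)]
Numerator = 1×5.18 + 24×107 + 0.59×22.7 = 2587
Denominator = 1×123 + 24×12.2 + 0.59×120 = 486.6
Vm = 55.5 · log₁₀(5.3156) = 55.5 × (0.7256) = 40.27 mV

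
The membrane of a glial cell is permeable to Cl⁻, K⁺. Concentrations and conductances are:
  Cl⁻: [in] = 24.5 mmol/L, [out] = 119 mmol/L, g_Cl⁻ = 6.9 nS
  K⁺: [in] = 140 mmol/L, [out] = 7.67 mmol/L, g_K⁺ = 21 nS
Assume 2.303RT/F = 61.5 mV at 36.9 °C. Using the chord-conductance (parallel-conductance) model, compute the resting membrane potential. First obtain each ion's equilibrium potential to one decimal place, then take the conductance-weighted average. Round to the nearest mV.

-69 mV

E_Cl⁻ = (61.5/-1)·log₁₀(119/24.5) = -42.2 mV
E_K⁺ = (61.5/1)·log₁₀(7.67/140) = -77.6 mV
Vm = (Σ gᵢEᵢ)/(Σ gᵢ) = (6.9·-42.2 + 21·-77.6) / (6.9 + 21)
= -1920.78 / 27.9 = -68.85 mV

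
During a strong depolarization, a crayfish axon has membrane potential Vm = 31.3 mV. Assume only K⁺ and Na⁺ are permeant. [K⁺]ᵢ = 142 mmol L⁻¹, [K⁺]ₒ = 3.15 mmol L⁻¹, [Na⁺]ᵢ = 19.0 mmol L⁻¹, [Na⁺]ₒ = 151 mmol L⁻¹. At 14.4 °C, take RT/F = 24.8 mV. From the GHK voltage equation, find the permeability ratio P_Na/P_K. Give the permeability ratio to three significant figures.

Let α = P_Na/P_K. GHK: Vm = 24.8·ln[(Kₒ + α·Naₒ)/(Kᵢ + α·Naᵢ)].
e^(Vm/24.8) = e^(31.3/24.8) = 3.5328
So 3.5328·(Kᵢ + α·Naᵢ) = Kₒ + α·Naₒ → α = (3.5328·142.0 − 3.15) / (151.0 − 3.5328·19.0)
α = (501.7 − 3.15) / (151.0 − 67.12) = 498.5/83.88 = 5.943

5.94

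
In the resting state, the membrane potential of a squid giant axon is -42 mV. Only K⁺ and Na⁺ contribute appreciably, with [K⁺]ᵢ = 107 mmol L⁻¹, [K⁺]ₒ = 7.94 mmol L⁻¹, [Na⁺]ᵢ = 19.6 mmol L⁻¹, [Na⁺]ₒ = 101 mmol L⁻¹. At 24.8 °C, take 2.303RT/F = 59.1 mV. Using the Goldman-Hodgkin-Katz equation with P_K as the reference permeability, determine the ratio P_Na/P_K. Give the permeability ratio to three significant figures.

0.133

Let α = P_Na/P_K. GHK: Vm = 59.1·log₁₀[(Kₒ + α·Naₒ)/(Kᵢ + α·Naᵢ)].
10^(Vm/59.1) = 10^(-42.0/59.1) = 0.19469
So 0.19469·(Kᵢ + α·Naᵢ) = Kₒ + α·Naₒ → α = (0.19469·107.0 − 7.94) / (101.0 − 0.19469·19.6)
α = (20.83 − 7.94) / (101.0 − 3.816) = 12.89/97.18 = 0.1327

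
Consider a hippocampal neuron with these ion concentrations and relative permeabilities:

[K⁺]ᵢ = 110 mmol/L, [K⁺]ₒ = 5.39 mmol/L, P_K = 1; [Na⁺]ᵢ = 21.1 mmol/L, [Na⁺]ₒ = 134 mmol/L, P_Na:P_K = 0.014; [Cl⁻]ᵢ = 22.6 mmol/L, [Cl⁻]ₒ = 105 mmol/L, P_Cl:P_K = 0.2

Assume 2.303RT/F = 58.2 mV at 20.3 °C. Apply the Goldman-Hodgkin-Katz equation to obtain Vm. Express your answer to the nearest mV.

-61 mV

Vm = 58.2 · log₁₀[(Σ P·[cation]ₒ + Σ P·[anion]ᵢ) / (Σ P·[cation]ᵢ + Σ P·[anion]ₒ)]
Numerator = 1×5.39 + 0.014×134 + 0.2×22.6 = 11.79
Denominator = 1×110 + 0.014×21.1 + 0.2×105 = 131.3
Vm = 58.2 · log₁₀(0.089767) = 58.2 × (-1.0469) = -60.93 mV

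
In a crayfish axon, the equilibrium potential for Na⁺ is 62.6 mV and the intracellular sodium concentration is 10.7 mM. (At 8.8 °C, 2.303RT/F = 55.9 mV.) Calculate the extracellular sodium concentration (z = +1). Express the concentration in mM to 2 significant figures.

Nernst: E = (55.9/1) · log₁₀([out]/[in]), so log₁₀([out]/[in]) = 62.6 × 1 / 55.9 = 1.1199.
[out]/[in] = 10^(1.1199) = 13.18.
[out] = 13.18 × 10.7 = 141 mM.

140 mM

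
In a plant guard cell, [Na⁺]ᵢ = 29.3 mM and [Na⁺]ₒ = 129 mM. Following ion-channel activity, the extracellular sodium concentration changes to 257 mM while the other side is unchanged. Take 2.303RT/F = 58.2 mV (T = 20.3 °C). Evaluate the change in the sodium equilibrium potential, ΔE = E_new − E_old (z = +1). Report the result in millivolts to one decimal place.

E_old = (58.2/1)·log₁₀(129/29.3) = 37.46 mV
E_new = (58.2/1)·log₁₀(257/29.3) = 54.89 mV
ΔE = 54.89 − (37.46) = 17.42 mV

17.4 mV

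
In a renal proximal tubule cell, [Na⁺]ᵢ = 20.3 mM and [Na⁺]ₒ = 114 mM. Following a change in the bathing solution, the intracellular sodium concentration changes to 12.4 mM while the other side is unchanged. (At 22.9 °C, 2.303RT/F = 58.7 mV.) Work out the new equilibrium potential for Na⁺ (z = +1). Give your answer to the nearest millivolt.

57 mV

After the shift: [Na⁺]_out = 114, [Na⁺]_in = 12.4 mM.
E_new = (58.7/1)·log₁₀(114/12.4) = 58.70 · (0.9635) = 56.56 mV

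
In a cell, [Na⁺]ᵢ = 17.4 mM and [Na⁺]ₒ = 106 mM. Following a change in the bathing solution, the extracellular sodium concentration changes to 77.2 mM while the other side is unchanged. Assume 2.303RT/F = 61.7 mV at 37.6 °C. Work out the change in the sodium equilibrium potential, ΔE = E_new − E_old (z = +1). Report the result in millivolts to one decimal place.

E_old = (61.7/1)·log₁₀(106/17.4) = 48.42 mV
E_new = (61.7/1)·log₁₀(77.2/17.4) = 39.92 mV
ΔE = 39.92 − (48.42) = -8.50 mV

-8.5 mV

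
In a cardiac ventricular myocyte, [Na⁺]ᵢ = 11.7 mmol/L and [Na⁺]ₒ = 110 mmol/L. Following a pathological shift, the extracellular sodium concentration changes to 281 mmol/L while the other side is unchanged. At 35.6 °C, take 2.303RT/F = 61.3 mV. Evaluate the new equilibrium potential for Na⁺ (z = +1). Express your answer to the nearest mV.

After the shift: [Na⁺]_out = 281, [Na⁺]_in = 11.7 mmol/L.
E_new = (61.3/1)·log₁₀(281/11.7) = 61.30 · (1.3805) = 84.63 mV

85 mV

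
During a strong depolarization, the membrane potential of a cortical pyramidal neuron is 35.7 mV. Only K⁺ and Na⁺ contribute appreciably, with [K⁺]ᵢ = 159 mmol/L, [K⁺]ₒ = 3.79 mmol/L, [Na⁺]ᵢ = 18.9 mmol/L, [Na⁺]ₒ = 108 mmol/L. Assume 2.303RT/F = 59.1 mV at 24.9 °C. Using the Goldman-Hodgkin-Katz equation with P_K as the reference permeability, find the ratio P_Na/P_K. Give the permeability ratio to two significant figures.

Let α = P_Na/P_K. GHK: Vm = 59.1·log₁₀[(Kₒ + α·Naₒ)/(Kᵢ + α·Naᵢ)].
10^(Vm/59.1) = 10^(35.7/59.1) = 4.0185
So 4.0185·(Kᵢ + α·Naᵢ) = Kₒ + α·Naₒ → α = (4.0185·159.0 − 3.79) / (108.0 − 4.0185·18.9)
α = (638.9 − 3.79) / (108.0 − 75.95) = 635.1/32.05 = 19.82

20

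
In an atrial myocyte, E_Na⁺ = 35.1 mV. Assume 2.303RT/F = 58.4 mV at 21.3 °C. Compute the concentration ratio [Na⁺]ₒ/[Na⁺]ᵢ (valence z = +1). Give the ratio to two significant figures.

log₁₀([out]/[in]) = E·z/(58.4) = 35.1 × 1 / 58.4 = 0.6010
[out]/[in] = 10^(0.6010) = 3.991

4.0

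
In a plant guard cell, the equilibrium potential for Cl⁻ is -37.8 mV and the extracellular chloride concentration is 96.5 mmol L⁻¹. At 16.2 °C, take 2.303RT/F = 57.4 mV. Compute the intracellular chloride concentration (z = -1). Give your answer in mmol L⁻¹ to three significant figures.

21.2 mmol L⁻¹

Nernst: E = (57.4/-1) · log₁₀([out]/[in]), so log₁₀([out]/[in]) = -37.8 × -1 / 57.4 = 0.6585.
[out]/[in] = 10^(0.6585) = 4.556.
[in] = 96.5 / 4.556 = 21.18 mmol L⁻¹.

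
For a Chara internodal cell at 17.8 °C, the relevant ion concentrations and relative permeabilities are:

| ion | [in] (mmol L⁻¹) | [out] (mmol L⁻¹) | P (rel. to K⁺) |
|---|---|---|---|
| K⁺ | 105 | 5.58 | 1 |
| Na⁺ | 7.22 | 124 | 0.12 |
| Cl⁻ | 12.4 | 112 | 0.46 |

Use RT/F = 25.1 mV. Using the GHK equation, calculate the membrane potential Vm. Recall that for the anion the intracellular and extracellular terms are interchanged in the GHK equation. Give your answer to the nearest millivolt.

-45 mV

Vm = 25.1 · ln[(Σ P·[cation]ₒ + Σ P·[anion]ᵢ) / (Σ P·[cation]ᵢ + Σ P·[anion]ₒ)]
Numerator = 1×5.58 + 0.12×124 + 0.46×12.4 = 26.16
Denominator = 1×105 + 0.12×7.22 + 0.46×112 = 157.4
Vm = 25.1 · ln(0.16624) = 25.1 × (-1.7943) = -45.04 mV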